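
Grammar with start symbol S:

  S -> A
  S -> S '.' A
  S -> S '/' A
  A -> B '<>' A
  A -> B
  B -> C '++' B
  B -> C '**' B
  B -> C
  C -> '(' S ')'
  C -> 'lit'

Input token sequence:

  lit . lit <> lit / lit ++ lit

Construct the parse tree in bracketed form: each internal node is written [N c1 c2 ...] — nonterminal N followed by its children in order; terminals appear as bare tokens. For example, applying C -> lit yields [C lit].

S
S / A
S . A / A
A . A / A
B . A / A
C . A / A
lit . A / A
lit . B <> A / A
lit . C <> A / A
lit . lit <> A / A
lit . lit <> B / A
lit . lit <> C / A
lit . lit <> lit / A
lit . lit <> lit / B
lit . lit <> lit / C ++ B
lit . lit <> lit / lit ++ B
lit . lit <> lit / lit ++ C
lit . lit <> lit / lit ++ lit

[S [S [S [A [B [C lit]]]] . [A [B [C lit]] <> [A [B [C lit]]]]] / [A [B [C lit] ++ [B [C lit]]]]]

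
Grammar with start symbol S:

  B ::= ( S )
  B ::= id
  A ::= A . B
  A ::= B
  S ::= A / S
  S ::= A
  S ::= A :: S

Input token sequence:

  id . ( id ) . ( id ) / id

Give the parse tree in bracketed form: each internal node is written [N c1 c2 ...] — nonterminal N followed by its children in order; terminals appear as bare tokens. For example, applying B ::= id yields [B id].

[S [A [A [A [B id]] . [B ( [S [A [B id]]] )]] . [B ( [S [A [B id]]] )]] / [S [A [B id]]]]

S
A / S
A . B / S
A . B . B / S
B . B . B / S
id . B . B / S
id . ( S ) . B / S
id . ( A ) . B / S
id . ( B ) . B / S
id . ( id ) . B / S
id . ( id ) . ( S ) / S
id . ( id ) . ( A ) / S
id . ( id ) . ( B ) / S
id . ( id ) . ( id ) / S
id . ( id ) . ( id ) / A
id . ( id ) . ( id ) / B
id . ( id ) . ( id ) / id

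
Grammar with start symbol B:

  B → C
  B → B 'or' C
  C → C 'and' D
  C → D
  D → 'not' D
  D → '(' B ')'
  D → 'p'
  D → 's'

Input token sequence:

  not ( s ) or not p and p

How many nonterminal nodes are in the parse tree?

[B [B [C [D not [D ( [B [C [D s]]] )]]]] or [C [C [D not [D p]]] and [D p]]]

13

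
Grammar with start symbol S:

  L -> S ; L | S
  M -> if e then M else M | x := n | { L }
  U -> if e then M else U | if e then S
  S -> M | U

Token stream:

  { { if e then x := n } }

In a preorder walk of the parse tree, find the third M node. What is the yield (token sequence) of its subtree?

x := n

[S [M { [L [S [M { [L [S [U if e then [S [M x := n]]]]] }]]] }]]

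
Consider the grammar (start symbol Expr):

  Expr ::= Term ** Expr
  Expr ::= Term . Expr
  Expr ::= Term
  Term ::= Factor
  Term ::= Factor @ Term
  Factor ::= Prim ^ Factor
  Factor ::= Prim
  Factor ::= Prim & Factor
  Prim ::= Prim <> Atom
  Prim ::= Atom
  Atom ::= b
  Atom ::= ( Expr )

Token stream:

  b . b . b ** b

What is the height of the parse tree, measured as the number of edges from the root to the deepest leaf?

[Expr [Term [Factor [Prim [Atom b]]]] . [Expr [Term [Factor [Prim [Atom b]]]] . [Expr [Term [Factor [Prim [Atom b]]]] ** [Expr [Term [Factor [Prim [Atom b]]]]]]]]

8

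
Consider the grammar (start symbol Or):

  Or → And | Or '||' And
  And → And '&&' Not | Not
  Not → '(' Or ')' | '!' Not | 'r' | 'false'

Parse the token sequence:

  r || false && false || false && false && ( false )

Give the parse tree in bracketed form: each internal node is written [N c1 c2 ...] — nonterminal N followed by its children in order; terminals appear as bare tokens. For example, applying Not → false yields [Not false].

Or
Or || And
Or || And || And
And || And || And
Not || And || And
r || And || And
r || And && Not || And
r || Not && Not || And
r || false && Not || And
r || false && false || And
r || false && false || And && Not
r || false && false || And && Not && Not
r || false && false || Not && Not && Not
r || false && false || false && Not && Not
r || false && false || false && false && Not
r || false && false || false && false && ( Or )
r || false && false || false && false && ( And )
r || false && false || false && false && ( Not )
r || false && false || false && false && ( false )

[Or [Or [Or [And [Not r]]] || [And [And [Not false]] && [Not false]]] || [And [And [And [Not false]] && [Not false]] && [Not ( [Or [And [Not false]]] )]]]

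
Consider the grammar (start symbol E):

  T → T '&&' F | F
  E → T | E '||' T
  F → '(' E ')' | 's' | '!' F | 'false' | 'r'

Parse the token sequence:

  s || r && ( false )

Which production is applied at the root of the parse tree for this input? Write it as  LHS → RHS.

E → E '||' T

[E [E [T [F s]]] || [T [T [F r]] && [F ( [E [T [F false]]] )]]]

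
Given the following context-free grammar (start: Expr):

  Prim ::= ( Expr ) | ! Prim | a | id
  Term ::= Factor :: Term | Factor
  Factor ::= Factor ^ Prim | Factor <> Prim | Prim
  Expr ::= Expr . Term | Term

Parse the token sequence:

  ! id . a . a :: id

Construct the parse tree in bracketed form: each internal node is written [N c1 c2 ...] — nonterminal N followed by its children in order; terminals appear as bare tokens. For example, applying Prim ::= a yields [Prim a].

[Expr [Expr [Expr [Term [Factor [Prim ! [Prim id]]]]] . [Term [Factor [Prim a]]]] . [Term [Factor [Prim a]] :: [Term [Factor [Prim id]]]]]

Expr
Expr . Term
Expr . Term . Term
Term . Term . Term
Factor . Term . Term
Prim . Term . Term
! Prim . Term . Term
! id . Term . Term
! id . Factor . Term
! id . Prim . Term
! id . a . Term
! id . a . Factor :: Term
! id . a . Prim :: Term
! id . a . a :: Term
! id . a . a :: Factor
! id . a . a :: Prim
! id . a . a :: id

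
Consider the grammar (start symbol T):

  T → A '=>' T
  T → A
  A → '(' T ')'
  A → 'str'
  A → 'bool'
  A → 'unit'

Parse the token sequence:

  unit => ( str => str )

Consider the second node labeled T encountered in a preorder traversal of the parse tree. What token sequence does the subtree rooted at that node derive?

( str => str )

[T [A unit] => [T [A ( [T [A str] => [T [A str]]] )]]]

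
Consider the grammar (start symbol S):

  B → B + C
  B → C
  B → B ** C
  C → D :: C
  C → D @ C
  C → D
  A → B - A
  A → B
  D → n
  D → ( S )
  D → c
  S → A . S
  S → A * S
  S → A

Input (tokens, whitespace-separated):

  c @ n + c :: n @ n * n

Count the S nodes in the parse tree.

[S [A [B [B [C [D c] @ [C [D n]]]] + [C [D c] :: [C [D n] @ [C [D n]]]]]] * [S [A [B [C [D n]]]]]]

2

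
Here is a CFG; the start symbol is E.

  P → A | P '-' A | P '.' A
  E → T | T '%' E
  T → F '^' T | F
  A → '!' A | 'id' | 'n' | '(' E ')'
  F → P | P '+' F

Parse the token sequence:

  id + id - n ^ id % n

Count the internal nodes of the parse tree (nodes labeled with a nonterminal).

19

[E [T [F [P [A id]] + [F [P [P [A id]] - [A n]]]] ^ [T [F [P [A id]]]]] % [E [T [F [P [A n]]]]]]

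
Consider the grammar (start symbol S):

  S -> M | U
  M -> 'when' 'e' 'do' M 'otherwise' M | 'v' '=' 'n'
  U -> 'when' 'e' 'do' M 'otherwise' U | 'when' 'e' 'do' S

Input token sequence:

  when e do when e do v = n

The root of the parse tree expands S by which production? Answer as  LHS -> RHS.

S -> U

[S [U when e do [S [U when e do [S [M v = n]]]]]]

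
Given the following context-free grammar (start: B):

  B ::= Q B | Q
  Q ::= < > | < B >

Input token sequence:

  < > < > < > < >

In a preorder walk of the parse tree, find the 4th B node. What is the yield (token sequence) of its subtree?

< >

[B [Q < >] [B [Q < >] [B [Q < >] [B [Q < >]]]]]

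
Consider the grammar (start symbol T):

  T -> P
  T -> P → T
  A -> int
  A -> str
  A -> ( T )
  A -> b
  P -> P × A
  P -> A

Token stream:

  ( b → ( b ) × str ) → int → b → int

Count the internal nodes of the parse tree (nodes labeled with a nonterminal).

23

[T [P [A ( [T [P [A b]] → [T [P [P [A ( [T [P [A b]]] )]] × [A str]]]] )]] → [T [P [A int]] → [T [P [A b]] → [T [P [A int]]]]]]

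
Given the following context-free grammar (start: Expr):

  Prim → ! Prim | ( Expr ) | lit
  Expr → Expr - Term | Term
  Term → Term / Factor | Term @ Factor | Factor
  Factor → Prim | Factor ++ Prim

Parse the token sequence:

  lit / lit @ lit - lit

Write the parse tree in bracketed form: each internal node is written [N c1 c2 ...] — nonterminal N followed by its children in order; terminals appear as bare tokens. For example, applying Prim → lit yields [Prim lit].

[Expr [Expr [Term [Term [Term [Factor [Prim lit]]] / [Factor [Prim lit]]] @ [Factor [Prim lit]]]] - [Term [Factor [Prim lit]]]]

Expr
Expr - Term
Term - Term
Term @ Factor - Term
Term / Factor @ Factor - Term
Factor / Factor @ Factor - Term
Prim / Factor @ Factor - Term
lit / Factor @ Factor - Term
lit / Prim @ Factor - Term
lit / lit @ Factor - Term
lit / lit @ Prim - Term
lit / lit @ lit - Term
lit / lit @ lit - Factor
lit / lit @ lit - Prim
lit / lit @ lit - lit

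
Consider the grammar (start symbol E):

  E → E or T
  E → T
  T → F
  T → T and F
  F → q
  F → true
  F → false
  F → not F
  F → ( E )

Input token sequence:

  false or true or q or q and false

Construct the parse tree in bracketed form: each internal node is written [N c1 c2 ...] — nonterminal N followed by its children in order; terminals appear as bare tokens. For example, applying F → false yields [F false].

[E [E [E [E [T [F false]]] or [T [F true]]] or [T [F q]]] or [T [T [F q]] and [F false]]]

E
E or T
E or T or T
E or T or T or T
T or T or T or T
F or T or T or T
false or T or T or T
false or F or T or T
false or true or T or T
false or true or F or T
false or true or q or T
false or true or q or T and F
false or true or q or F and F
false or true or q or q and F
false or true or q or q and false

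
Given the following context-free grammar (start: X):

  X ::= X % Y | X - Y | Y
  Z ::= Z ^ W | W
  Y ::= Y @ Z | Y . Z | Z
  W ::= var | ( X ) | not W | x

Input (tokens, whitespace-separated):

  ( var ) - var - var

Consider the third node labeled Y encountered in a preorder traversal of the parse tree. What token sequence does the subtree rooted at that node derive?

[X [X [X [Y [Z [W ( [X [Y [Z [W var]]]] )]]]] - [Y [Z [W var]]]] - [Y [Z [W var]]]]

var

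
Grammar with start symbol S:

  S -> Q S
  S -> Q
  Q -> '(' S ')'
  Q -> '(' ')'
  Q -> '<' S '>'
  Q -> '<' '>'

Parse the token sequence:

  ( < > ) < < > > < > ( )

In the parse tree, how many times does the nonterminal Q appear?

6

[S [Q ( [S [Q < >]] )] [S [Q < [S [Q < >]] >] [S [Q < >] [S [Q ( )]]]]]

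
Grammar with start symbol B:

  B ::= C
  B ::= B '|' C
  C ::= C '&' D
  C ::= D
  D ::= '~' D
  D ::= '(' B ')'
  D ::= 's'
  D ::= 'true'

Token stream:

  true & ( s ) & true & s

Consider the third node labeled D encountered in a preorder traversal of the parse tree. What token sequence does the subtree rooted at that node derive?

[B [C [C [C [C [D true]] & [D ( [B [C [D s]]] )]] & [D true]] & [D s]]]

s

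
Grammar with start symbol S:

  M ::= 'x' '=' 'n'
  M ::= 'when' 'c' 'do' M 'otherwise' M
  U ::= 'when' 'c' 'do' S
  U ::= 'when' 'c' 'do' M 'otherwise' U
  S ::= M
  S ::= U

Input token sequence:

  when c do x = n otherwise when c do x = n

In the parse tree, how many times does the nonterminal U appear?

2

[S [U when c do [M x = n] otherwise [U when c do [S [M x = n]]]]]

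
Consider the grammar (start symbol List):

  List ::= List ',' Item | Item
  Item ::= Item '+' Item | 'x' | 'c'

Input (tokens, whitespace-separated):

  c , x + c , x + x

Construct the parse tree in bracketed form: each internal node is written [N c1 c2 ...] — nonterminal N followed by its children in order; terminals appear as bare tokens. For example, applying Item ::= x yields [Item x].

List
List , Item
List , Item , Item
Item , Item , Item
c , Item , Item
c , Item + Item , Item
c , x + Item , Item
c , x + c , Item
c , x + c , Item + Item
c , x + c , x + Item
c , x + c , x + x

[List [List [List [Item c]] , [Item [Item x] + [Item c]]] , [Item [Item x] + [Item x]]]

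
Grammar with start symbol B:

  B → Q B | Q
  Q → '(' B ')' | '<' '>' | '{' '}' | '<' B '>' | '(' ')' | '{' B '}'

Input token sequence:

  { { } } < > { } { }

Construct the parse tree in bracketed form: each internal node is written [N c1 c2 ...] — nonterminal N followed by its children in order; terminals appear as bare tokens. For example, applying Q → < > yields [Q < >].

B
Q B
{ B } B
{ Q } B
{ { } } B
{ { } } Q B
{ { } } < > B
{ { } } < > Q B
{ { } } < > { } B
{ { } } < > { } Q
{ { } } < > { } { }

[B [Q { [B [Q { }]] }] [B [Q < >] [B [Q { }] [B [Q { }]]]]]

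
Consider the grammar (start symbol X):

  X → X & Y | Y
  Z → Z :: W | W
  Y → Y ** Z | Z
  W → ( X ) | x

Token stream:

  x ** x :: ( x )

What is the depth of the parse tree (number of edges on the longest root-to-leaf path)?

8

[X [Y [Y [Z [W x]]] ** [Z [Z [W x]] :: [W ( [X [Y [Z [W x]]]] )]]]]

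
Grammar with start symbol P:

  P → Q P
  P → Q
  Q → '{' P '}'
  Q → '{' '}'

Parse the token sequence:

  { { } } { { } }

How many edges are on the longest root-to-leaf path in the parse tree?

5

[P [Q { [P [Q { }]] }] [P [Q { [P [Q { }]] }]]]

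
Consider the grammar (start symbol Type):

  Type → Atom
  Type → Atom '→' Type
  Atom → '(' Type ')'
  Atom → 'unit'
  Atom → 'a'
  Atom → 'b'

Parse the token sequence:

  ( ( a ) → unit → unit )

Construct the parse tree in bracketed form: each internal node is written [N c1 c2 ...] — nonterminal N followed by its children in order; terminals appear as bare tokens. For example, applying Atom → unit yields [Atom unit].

Type
Atom
( Type )
( Atom → Type )
( ( Type ) → Type )
( ( Atom ) → Type )
( ( a ) → Type )
( ( a ) → Atom → Type )
( ( a ) → unit → Type )
( ( a ) → unit → Atom )
( ( a ) → unit → unit )

[Type [Atom ( [Type [Atom ( [Type [Atom a]] )] → [Type [Atom unit] → [Type [Atom unit]]]] )]]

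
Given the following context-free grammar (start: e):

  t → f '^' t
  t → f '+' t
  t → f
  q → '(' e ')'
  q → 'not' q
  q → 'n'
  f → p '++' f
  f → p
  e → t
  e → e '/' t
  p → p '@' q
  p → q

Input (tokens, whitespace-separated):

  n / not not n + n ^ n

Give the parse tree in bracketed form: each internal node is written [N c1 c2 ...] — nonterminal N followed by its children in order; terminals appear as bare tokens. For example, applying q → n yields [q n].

[e [e [t [f [p [q n]]]]] / [t [f [p [q not [q not [q n]]]]] + [t [f [p [q n]]] ^ [t [f [p [q n]]]]]]]

e
e / t
t / t
f / t
p / t
q / t
n / t
n / f + t
n / p + t
n / q + t
n / not q + t
n / not not q + t
n / not not n + t
n / not not n + f ^ t
n / not not n + p ^ t
n / not not n + q ^ t
n / not not n + n ^ t
n / not not n + n ^ f
n / not not n + n ^ p
n / not not n + n ^ q
n / not not n + n ^ n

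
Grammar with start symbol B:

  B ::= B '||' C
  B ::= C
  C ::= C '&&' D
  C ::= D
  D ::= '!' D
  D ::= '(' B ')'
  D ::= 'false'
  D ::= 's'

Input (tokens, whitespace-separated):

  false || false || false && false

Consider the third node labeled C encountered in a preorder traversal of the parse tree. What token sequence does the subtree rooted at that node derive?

false && false

[B [B [B [C [D false]]] || [C [D false]]] || [C [C [D false]] && [D false]]]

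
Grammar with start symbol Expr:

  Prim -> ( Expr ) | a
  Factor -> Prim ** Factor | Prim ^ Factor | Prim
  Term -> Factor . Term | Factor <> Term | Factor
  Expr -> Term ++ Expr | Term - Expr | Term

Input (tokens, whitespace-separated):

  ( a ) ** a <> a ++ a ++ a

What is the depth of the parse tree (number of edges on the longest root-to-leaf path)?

[Expr [Term [Factor [Prim ( [Expr [Term [Factor [Prim a]]]] )] ** [Factor [Prim a]]] <> [Term [Factor [Prim a]]]] ++ [Expr [Term [Factor [Prim a]]] ++ [Expr [Term [Factor [Prim a]]]]]]

8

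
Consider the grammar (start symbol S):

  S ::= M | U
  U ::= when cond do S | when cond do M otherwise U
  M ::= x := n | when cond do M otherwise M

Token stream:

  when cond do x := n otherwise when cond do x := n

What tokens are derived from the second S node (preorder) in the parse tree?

x := n

[S [U when cond do [M x := n] otherwise [U when cond do [S [M x := n]]]]]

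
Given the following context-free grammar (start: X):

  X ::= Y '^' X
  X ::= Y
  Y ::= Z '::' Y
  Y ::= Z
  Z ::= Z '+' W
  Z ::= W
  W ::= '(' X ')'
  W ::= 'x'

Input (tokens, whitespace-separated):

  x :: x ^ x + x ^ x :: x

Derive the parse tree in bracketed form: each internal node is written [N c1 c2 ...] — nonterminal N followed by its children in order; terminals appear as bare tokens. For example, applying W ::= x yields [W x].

X
Y ^ X
Z :: Y ^ X
W :: Y ^ X
x :: Y ^ X
x :: Z ^ X
x :: W ^ X
x :: x ^ X
x :: x ^ Y ^ X
x :: x ^ Z ^ X
x :: x ^ Z + W ^ X
x :: x ^ W + W ^ X
x :: x ^ x + W ^ X
x :: x ^ x + x ^ X
x :: x ^ x + x ^ Y
x :: x ^ x + x ^ Z :: Y
x :: x ^ x + x ^ W :: Y
x :: x ^ x + x ^ x :: Y
x :: x ^ x + x ^ x :: Z
x :: x ^ x + x ^ x :: W
x :: x ^ x + x ^ x :: x

[X [Y [Z [W x]] :: [Y [Z [W x]]]] ^ [X [Y [Z [Z [W x]] + [W x]]] ^ [X [Y [Z [W x]] :: [Y [Z [W x]]]]]]]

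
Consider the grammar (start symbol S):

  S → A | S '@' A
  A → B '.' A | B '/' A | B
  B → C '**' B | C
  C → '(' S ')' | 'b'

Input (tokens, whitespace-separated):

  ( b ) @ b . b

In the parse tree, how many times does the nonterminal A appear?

[S [S [A [B [C ( [S [A [B [C b]]]] )]]]] @ [A [B [C b]] . [A [B [C b]]]]]

4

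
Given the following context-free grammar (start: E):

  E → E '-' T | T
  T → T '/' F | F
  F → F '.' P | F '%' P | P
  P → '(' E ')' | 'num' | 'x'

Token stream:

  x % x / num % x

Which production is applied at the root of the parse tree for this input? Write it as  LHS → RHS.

E → T

[E [T [T [F [F [P x]] % [P x]]] / [F [F [P num]] % [P x]]]]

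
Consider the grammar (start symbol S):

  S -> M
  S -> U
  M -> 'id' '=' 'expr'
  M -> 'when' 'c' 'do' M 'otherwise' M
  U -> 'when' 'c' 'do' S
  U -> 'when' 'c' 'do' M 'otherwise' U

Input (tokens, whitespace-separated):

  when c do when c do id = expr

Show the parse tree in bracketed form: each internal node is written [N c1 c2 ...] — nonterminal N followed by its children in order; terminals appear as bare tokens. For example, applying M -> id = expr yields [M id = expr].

S
U
when c do S
when c do U
when c do when c do S
when c do when c do M
when c do when c do id = expr

[S [U when c do [S [U when c do [S [M id = expr]]]]]]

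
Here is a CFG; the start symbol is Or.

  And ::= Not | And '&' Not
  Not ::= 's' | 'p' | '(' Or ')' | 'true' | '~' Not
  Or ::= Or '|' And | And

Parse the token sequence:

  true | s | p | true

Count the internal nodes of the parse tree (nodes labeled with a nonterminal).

12

[Or [Or [Or [Or [And [Not true]]] | [And [Not s]]] | [And [Not p]]] | [And [Not true]]]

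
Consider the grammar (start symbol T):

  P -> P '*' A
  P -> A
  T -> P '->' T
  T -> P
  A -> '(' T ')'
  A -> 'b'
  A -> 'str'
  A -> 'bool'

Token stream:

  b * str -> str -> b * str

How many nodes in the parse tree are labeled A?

5

[T [P [P [A b]] * [A str]] -> [T [P [A str]] -> [T [P [P [A b]] * [A str]]]]]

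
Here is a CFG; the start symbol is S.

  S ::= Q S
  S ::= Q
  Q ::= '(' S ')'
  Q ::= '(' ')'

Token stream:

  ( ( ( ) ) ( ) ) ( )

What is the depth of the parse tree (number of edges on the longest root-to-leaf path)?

[S [Q ( [S [Q ( [S [Q ( )]] )] [S [Q ( )]]] )] [S [Q ( )]]]

6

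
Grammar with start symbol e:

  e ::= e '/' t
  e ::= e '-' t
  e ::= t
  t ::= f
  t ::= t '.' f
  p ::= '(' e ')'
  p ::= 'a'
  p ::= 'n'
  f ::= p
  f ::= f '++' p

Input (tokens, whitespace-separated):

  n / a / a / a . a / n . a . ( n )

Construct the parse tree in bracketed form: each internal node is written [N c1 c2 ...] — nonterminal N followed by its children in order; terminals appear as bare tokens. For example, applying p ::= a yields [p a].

[e [e [e [e [e [t [f [p n]]]] / [t [f [p a]]]] / [t [f [p a]]]] / [t [t [f [p a]]] . [f [p a]]]] / [t [t [t [f [p n]]] . [f [p a]]] . [f [p ( [e [t [f [p n]]]] )]]]]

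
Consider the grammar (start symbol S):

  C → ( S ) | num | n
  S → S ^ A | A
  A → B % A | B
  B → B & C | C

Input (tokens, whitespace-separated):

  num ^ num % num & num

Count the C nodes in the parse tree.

4

[S [S [A [B [C num]]]] ^ [A [B [C num]] % [A [B [B [C num]] & [C num]]]]]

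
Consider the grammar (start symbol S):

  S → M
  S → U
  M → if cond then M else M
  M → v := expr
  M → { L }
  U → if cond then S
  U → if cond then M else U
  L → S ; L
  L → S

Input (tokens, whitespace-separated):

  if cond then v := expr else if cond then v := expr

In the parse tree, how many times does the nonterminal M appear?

2

[S [U if cond then [M v := expr] else [U if cond then [S [M v := expr]]]]]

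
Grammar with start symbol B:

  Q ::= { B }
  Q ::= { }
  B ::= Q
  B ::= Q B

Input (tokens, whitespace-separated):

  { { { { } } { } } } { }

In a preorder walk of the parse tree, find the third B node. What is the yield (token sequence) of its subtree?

[B [Q { [B [Q { [B [Q { [B [Q { }]] }] [B [Q { }]]] }]] }] [B [Q { }]]]

{ { } } { }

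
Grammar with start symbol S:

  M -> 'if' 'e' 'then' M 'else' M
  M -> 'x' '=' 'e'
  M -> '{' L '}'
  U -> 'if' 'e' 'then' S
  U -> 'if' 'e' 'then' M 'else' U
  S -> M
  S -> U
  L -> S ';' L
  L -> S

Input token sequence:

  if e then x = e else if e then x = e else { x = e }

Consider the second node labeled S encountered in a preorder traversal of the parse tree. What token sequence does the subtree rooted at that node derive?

[S [M if e then [M x = e] else [M if e then [M x = e] else [M { [L [S [M x = e]]] }]]]]

x = e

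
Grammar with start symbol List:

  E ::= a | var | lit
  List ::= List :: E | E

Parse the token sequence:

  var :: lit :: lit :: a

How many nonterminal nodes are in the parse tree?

8

[List [List [List [List [E var]] :: [E lit]] :: [E lit]] :: [E a]]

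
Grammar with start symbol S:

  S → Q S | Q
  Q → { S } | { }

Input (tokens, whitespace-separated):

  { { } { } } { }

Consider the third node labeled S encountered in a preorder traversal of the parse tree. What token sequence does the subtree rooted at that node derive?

[S [Q { [S [Q { }] [S [Q { }]]] }] [S [Q { }]]]

{ }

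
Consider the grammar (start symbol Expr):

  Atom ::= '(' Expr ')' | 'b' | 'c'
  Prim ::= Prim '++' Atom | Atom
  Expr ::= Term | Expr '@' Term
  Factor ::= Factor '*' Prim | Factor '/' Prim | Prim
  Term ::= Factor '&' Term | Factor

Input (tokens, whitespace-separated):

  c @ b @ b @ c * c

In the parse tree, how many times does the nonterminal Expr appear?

4

[Expr [Expr [Expr [Expr [Term [Factor [Prim [Atom c]]]]] @ [Term [Factor [Prim [Atom b]]]]] @ [Term [Factor [Prim [Atom b]]]]] @ [Term [Factor [Factor [Prim [Atom c]]] * [Prim [Atom c]]]]]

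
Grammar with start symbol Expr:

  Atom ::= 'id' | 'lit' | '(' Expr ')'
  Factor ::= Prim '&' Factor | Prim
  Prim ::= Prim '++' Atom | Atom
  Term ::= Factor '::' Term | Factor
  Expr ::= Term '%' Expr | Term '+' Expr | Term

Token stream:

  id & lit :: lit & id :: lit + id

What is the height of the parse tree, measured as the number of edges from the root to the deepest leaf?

[Expr [Term [Factor [Prim [Atom id]] & [Factor [Prim [Atom lit]]]] :: [Term [Factor [Prim [Atom lit]] & [Factor [Prim [Atom id]]]] :: [Term [Factor [Prim [Atom lit]]]]]] + [Expr [Term [Factor [Prim [Atom id]]]]]]

7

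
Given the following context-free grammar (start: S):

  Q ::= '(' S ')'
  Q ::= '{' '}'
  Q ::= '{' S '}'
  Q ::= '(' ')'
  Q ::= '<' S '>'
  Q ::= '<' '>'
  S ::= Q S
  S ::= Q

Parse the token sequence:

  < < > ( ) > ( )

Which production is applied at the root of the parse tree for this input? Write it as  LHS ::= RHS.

[S [Q < [S [Q < >] [S [Q ( )]]] >] [S [Q ( )]]]

S ::= Q S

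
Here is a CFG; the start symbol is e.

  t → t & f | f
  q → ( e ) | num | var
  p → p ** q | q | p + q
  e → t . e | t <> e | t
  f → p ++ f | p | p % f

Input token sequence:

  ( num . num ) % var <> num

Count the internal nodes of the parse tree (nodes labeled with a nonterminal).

[e [t [f [p [q ( [e [t [f [p [q num]]]] . [e [t [f [p [q num]]]]]] )]] % [f [p [q var]]]]] <> [e [t [f [p [q num]]]]]]

23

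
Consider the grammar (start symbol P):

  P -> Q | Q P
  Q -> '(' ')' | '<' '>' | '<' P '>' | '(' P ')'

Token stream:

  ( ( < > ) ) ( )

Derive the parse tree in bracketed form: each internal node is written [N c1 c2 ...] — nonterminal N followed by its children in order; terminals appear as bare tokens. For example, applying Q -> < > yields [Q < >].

P
Q P
( P ) P
( Q ) P
( ( P ) ) P
( ( Q ) ) P
( ( < > ) ) P
( ( < > ) ) Q
( ( < > ) ) ( )

[P [Q ( [P [Q ( [P [Q < >]] )]] )] [P [Q ( )]]]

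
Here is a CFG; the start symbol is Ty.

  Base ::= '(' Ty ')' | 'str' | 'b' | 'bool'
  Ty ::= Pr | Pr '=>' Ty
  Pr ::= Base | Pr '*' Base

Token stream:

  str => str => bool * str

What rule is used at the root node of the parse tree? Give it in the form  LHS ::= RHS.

[Ty [Pr [Base str]] => [Ty [Pr [Base str]] => [Ty [Pr [Pr [Base bool]] * [Base str]]]]]

Ty ::= Pr '=>' Ty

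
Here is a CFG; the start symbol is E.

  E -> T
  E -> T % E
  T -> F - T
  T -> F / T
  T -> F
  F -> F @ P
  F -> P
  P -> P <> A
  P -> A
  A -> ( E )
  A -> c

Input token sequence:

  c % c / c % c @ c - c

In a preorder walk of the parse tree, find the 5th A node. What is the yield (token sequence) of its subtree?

[E [T [F [P [A c]]]] % [E [T [F [P [A c]]] / [T [F [P [A c]]]]] % [E [T [F [F [P [A c]]] @ [P [A c]]] - [T [F [P [A c]]]]]]]]

c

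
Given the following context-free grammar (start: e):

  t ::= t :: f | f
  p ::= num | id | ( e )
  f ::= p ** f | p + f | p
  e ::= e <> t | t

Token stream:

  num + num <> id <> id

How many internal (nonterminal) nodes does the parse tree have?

[e [e [e [t [f [p num] + [f [p num]]]]] <> [t [f [p id]]]] <> [t [f [p id]]]]

14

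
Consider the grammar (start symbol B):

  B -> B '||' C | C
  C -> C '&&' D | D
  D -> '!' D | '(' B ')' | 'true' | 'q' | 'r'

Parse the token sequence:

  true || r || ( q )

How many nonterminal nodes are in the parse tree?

12

[B [B [B [C [D true]]] || [C [D r]]] || [C [D ( [B [C [D q]]] )]]]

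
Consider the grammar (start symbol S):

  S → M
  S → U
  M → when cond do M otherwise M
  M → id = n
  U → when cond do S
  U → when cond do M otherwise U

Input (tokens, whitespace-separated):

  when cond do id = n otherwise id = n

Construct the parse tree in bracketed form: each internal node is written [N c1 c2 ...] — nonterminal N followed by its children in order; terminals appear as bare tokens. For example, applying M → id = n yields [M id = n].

[S [M when cond do [M id = n] otherwise [M id = n]]]

S
M
when cond do M otherwise M
when cond do id = n otherwise M
when cond do id = n otherwise id = n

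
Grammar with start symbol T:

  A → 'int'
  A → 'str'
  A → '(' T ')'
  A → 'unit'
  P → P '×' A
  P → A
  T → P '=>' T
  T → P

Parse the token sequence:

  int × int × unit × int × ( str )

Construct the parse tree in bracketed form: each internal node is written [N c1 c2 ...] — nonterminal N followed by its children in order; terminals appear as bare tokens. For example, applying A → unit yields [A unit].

[T [P [P [P [P [P [A int]] × [A int]] × [A unit]] × [A int]] × [A ( [T [P [A str]]] )]]]

T
P
P × A
P × A × A
P × A × A × A
P × A × A × A × A
A × A × A × A × A
int × A × A × A × A
int × int × A × A × A
int × int × unit × A × A
int × int × unit × int × A
int × int × unit × int × ( T )
int × int × unit × int × ( P )
int × int × unit × int × ( A )
int × int × unit × int × ( str )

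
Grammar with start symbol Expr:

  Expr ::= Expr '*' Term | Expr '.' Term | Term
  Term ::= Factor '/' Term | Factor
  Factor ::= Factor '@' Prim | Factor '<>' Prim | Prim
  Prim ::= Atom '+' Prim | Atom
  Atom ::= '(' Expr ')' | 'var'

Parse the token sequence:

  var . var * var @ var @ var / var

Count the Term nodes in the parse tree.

4

[Expr [Expr [Expr [Term [Factor [Prim [Atom var]]]]] . [Term [Factor [Prim [Atom var]]]]] * [Term [Factor [Factor [Factor [Prim [Atom var]]] @ [Prim [Atom var]]] @ [Prim [Atom var]]] / [Term [Factor [Prim [Atom var]]]]]]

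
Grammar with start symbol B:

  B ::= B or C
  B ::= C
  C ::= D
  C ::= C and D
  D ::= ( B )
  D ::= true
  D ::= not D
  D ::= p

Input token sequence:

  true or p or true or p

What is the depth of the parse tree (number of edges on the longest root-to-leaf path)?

[B [B [B [B [C [D true]]] or [C [D p]]] or [C [D true]]] or [C [D p]]]

6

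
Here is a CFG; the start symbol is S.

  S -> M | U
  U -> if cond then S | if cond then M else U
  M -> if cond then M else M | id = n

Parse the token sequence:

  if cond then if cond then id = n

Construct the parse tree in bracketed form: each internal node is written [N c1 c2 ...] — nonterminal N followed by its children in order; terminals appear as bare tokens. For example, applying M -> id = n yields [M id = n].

S
U
if cond then S
if cond then U
if cond then if cond then S
if cond then if cond then M
if cond then if cond then id = n

[S [U if cond then [S [U if cond then [S [M id = n]]]]]]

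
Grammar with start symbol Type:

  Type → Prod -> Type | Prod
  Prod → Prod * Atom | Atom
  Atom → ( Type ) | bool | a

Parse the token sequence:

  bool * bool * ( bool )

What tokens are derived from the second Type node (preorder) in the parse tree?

bool

[Type [Prod [Prod [Prod [Atom bool]] * [Atom bool]] * [Atom ( [Type [Prod [Atom bool]]] )]]]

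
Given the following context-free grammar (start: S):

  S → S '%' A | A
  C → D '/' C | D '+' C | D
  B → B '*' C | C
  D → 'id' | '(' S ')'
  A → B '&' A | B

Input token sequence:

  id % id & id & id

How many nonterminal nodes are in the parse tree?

18

[S [S [A [B [C [D id]]]]] % [A [B [C [D id]]] & [A [B [C [D id]]] & [A [B [C [D id]]]]]]]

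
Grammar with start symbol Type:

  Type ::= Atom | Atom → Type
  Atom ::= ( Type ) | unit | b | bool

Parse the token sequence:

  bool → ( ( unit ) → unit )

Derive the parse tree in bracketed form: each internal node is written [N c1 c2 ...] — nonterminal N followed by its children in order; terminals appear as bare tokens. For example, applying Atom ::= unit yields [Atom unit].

[Type [Atom bool] → [Type [Atom ( [Type [Atom ( [Type [Atom unit]] )] → [Type [Atom unit]]] )]]]

Type
Atom → Type
bool → Type
bool → Atom
bool → ( Type )
bool → ( Atom → Type )
bool → ( ( Type ) → Type )
bool → ( ( Atom ) → Type )
bool → ( ( unit ) → Type )
bool → ( ( unit ) → Atom )
bool → ( ( unit ) → unit )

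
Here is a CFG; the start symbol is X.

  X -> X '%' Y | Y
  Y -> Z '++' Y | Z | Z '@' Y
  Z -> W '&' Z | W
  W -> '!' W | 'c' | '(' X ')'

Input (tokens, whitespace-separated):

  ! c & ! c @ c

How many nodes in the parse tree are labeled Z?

[X [Y [Z [W ! [W c]] & [Z [W ! [W c]]]] @ [Y [Z [W c]]]]]

3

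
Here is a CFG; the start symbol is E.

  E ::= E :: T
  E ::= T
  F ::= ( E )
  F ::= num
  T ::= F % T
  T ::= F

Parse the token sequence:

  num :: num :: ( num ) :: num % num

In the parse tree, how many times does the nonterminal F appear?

[E [E [E [E [T [F num]]] :: [T [F num]]] :: [T [F ( [E [T [F num]]] )]]] :: [T [F num] % [T [F num]]]]

6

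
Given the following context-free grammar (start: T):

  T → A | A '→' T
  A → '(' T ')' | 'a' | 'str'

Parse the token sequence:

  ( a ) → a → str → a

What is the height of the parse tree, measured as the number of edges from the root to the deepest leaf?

5

[T [A ( [T [A a]] )] → [T [A a] → [T [A str] → [T [A a]]]]]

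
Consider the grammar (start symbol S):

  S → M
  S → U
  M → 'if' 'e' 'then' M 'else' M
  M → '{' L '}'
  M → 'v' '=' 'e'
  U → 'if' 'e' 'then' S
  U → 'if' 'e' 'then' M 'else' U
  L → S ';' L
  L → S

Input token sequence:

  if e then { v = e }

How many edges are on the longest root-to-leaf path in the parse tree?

7

[S [U if e then [S [M { [L [S [M v = e]]] }]]]]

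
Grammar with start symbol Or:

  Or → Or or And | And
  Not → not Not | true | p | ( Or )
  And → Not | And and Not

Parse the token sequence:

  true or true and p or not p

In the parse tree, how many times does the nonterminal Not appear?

[Or [Or [Or [And [Not true]]] or [And [And [Not true]] and [Not p]]] or [And [Not not [Not p]]]]

5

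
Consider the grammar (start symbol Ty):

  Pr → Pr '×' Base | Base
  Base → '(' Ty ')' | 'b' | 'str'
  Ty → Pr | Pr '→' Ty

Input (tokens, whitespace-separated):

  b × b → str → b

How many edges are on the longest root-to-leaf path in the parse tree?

[Ty [Pr [Pr [Base b]] × [Base b]] → [Ty [Pr [Base str]] → [Ty [Pr [Base b]]]]]

5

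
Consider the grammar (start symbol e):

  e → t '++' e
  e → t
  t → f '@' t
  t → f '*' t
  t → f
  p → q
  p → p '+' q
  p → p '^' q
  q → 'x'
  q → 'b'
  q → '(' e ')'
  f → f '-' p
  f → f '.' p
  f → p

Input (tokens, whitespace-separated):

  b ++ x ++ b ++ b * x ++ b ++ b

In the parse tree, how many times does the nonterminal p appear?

[e [t [f [p [q b]]]] ++ [e [t [f [p [q x]]]] ++ [e [t [f [p [q b]]]] ++ [e [t [f [p [q b]]] * [t [f [p [q x]]]]] ++ [e [t [f [p [q b]]]] ++ [e [t [f [p [q b]]]]]]]]]]

7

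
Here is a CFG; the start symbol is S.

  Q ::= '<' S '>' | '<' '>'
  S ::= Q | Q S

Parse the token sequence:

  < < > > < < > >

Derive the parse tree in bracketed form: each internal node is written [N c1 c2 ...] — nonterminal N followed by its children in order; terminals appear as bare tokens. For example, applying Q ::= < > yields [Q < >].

S
Q S
< S > S
< Q > S
< < > > S
< < > > Q
< < > > < S >
< < > > < Q >
< < > > < < > >

[S [Q < [S [Q < >]] >] [S [Q < [S [Q < >]] >]]]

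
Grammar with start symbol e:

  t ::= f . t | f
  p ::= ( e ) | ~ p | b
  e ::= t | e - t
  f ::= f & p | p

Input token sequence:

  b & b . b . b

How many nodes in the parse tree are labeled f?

[e [t [f [f [p b]] & [p b]] . [t [f [p b]] . [t [f [p b]]]]]]

4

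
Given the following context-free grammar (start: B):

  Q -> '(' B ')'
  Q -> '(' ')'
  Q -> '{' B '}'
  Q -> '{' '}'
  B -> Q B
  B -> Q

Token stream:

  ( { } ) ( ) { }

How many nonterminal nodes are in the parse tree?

[B [Q ( [B [Q { }]] )] [B [Q ( )] [B [Q { }]]]]

8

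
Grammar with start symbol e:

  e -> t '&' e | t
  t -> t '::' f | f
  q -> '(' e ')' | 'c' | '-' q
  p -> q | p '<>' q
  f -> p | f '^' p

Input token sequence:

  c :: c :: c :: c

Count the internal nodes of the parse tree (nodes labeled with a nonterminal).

17

[e [t [t [t [t [f [p [q c]]]] :: [f [p [q c]]]] :: [f [p [q c]]]] :: [f [p [q c]]]]]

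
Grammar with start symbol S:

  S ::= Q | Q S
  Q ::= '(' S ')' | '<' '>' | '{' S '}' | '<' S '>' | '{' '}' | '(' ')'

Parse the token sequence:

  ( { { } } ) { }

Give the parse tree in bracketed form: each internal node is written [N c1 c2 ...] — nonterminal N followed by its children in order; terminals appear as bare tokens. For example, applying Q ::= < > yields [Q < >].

S
Q S
( S ) S
( Q ) S
( { S } ) S
( { Q } ) S
( { { } } ) S
( { { } } ) Q
( { { } } ) { }

[S [Q ( [S [Q { [S [Q { }]] }]] )] [S [Q { }]]]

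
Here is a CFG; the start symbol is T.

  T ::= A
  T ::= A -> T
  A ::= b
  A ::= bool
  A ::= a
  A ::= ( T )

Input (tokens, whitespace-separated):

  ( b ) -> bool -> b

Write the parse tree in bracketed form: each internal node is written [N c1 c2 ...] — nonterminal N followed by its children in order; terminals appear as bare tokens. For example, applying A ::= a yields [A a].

T
A -> T
( T ) -> T
( A ) -> T
( b ) -> T
( b ) -> A -> T
( b ) -> bool -> T
( b ) -> bool -> A
( b ) -> bool -> b

[T [A ( [T [A b]] )] -> [T [A bool] -> [T [A b]]]]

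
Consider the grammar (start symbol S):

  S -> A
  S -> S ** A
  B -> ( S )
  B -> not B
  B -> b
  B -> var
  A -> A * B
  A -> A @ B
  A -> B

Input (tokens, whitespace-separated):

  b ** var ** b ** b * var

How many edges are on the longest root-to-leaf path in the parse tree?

6

[S [S [S [S [A [B b]]] ** [A [B var]]] ** [A [B b]]] ** [A [A [B b]] * [B var]]]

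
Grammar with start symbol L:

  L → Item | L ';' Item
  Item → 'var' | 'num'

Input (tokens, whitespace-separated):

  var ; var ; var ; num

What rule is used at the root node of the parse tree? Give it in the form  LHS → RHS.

L → L ';' Item

[L [L [L [L [Item var]] ; [Item var]] ; [Item var]] ; [Item num]]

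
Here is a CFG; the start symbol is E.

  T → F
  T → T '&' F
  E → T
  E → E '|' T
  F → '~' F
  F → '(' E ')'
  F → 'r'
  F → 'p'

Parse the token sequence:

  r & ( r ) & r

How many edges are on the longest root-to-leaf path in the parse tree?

7

[E [T [T [T [F r]] & [F ( [E [T [F r]]] )]] & [F r]]]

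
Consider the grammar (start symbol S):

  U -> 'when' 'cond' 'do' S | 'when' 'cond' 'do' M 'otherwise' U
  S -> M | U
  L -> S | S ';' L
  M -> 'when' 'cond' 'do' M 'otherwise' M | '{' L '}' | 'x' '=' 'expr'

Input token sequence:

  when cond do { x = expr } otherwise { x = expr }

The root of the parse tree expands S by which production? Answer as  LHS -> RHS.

[S [M when cond do [M { [L [S [M x = expr]]] }] otherwise [M { [L [S [M x = expr]]] }]]]

S -> M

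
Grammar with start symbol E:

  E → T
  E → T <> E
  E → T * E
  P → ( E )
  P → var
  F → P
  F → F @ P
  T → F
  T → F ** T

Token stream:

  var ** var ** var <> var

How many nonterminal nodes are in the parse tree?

[E [T [F [P var]] ** [T [F [P var]] ** [T [F [P var]]]]] <> [E [T [F [P var]]]]]

14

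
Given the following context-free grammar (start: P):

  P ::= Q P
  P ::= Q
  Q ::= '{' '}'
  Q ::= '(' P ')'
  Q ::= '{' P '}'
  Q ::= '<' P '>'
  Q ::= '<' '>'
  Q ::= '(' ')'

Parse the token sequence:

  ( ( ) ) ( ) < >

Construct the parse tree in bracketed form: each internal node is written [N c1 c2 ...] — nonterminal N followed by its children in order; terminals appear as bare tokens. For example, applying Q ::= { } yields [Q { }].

[P [Q ( [P [Q ( )]] )] [P [Q ( )] [P [Q < >]]]]

P
Q P
( P ) P
( Q ) P
( ( ) ) P
( ( ) ) Q P
( ( ) ) ( ) P
( ( ) ) ( ) Q
( ( ) ) ( ) < >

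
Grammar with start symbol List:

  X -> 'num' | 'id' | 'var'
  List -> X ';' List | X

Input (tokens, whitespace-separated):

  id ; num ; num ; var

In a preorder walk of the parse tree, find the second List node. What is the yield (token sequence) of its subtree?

[List [X id] ; [List [X num] ; [List [X num] ; [List [X var]]]]]

num ; num ; var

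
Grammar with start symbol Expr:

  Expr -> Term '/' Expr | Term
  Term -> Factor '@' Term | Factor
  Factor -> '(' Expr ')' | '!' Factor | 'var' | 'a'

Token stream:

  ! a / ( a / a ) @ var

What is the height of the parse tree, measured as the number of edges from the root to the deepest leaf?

[Expr [Term [Factor ! [Factor a]]] / [Expr [Term [Factor ( [Expr [Term [Factor a]] / [Expr [Term [Factor a]]]] )] @ [Term [Factor var]]]]]

8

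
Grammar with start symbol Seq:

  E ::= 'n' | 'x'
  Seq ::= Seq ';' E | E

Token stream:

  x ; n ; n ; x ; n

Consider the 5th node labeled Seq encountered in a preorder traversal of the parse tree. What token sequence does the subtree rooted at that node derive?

x

[Seq [Seq [Seq [Seq [Seq [E x]] ; [E n]] ; [E n]] ; [E x]] ; [E n]]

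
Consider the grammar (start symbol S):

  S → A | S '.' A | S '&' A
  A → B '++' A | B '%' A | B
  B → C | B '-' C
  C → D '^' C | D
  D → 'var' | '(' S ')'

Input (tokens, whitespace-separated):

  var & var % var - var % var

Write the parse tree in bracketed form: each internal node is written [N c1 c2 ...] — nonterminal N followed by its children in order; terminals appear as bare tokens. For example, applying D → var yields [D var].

[S [S [A [B [C [D var]]]]] & [A [B [C [D var]]] % [A [B [B [C [D var]]] - [C [D var]]] % [A [B [C [D var]]]]]]]

S
S & A
A & A
B & A
C & A
D & A
var & A
var & B % A
var & C % A
var & D % A
var & var % A
var & var % B % A
var & var % B - C % A
var & var % C - C % A
var & var % D - C % A
var & var % var - C % A
var & var % var - D % A
var & var % var - var % A
var & var % var - var % B
var & var % var - var % C
var & var % var - var % D
var & var % var - var % var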